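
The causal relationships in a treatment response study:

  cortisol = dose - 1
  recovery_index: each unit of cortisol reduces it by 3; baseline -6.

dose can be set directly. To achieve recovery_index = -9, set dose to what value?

dose = 2

Substituting into the recovery_index equation gives recovery_index = -3*dose - 3.
Solve -3*dose - 3 = -9: dose = (-9 + 3) / -3 = 2.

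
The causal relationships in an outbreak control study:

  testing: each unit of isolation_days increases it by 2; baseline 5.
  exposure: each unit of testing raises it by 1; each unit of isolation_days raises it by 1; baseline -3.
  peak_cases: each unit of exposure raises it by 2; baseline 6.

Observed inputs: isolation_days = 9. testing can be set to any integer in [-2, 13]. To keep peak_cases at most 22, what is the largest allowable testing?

Intervening on testing fixes its value directly, overriding its dependence on isolation_days.
Substituting into the exposure equation gives exposure = testing + 6.
So peak_cases = 2*testing + 18.
Require 2*testing + 18 ≤ 22, so testing ≤ 2.
The largest integer in [-2, 13] satisfying this is 2.

testing = 2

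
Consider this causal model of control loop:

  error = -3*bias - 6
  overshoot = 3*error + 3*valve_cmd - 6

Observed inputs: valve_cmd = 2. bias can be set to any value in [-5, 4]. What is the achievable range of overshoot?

-54 to 27

Substituting into the overshoot equation gives overshoot = -9*bias - 18.
Linear in bias, so extremes are at the endpoints: bias = -5 gives overshoot = 27; bias = 4 gives overshoot = -54.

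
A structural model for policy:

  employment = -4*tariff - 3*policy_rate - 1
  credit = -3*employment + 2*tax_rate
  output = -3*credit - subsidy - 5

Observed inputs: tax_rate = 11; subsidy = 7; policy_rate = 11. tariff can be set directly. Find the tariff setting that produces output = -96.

tariff = -8

Substituting into the employment equation gives employment = -4*tariff - 34.
credit becomes 12*tariff + 124.
Substituting into the output equation gives output = -36*tariff - 384.
Solve -36*tariff - 384 = -96: tariff = (-96 + 384) / -36 = -8.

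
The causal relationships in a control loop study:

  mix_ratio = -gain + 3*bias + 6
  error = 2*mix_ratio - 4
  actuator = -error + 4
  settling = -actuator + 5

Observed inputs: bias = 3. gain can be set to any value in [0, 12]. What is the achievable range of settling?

3 to 27

Substituting into the mix_ratio equation gives mix_ratio = -gain + 15.
Substituting into the error equation gives error = -2*gain + 26.
This gives actuator = 2*gain - 22.
Substituting into the settling equation gives settling = -2*gain + 27.
Linear in gain, so extremes are at the endpoints: gain = 0 gives settling = 27; gain = 12 gives settling = 3.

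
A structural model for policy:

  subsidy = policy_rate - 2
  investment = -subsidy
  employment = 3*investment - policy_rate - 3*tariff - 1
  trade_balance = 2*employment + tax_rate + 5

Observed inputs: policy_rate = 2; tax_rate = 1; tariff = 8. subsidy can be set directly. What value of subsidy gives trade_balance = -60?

subsidy = 2

Intervening on subsidy fixes its value directly, overriding its dependence on policy_rate.
Substituting into the employment equation gives employment = -3*subsidy - 27.
So trade_balance = -6*subsidy - 48.
Solve -6*subsidy - 48 = -60: subsidy = (-60 + 48) / -6 = 2.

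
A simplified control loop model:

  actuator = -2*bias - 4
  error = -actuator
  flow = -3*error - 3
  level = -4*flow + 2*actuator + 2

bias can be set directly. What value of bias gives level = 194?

Substituting into the error equation gives error = 2*bias + 4.
flow becomes -6*bias - 15.
Substituting into the level equation gives level = 20*bias + 54.
Solve 20*bias + 54 = 194: bias = (194 - 54) / 20 = 7.

bias = 7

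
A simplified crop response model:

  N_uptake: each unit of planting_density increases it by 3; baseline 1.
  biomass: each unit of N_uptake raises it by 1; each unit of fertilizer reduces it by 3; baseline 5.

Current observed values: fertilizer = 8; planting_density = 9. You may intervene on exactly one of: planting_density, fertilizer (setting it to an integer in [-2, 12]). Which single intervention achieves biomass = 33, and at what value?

Intervening on planting_density: biomass = 3*planting_density - 18. Reaching 33 requires planting_density = 17, outside [-2, 12].
Intervening on fertilizer: with other inputs at their observed values, biomass = -3*fertilizer + 33. Solving for 33 gives fertilizer = 0, within [-2, 12].

set fertilizer = 0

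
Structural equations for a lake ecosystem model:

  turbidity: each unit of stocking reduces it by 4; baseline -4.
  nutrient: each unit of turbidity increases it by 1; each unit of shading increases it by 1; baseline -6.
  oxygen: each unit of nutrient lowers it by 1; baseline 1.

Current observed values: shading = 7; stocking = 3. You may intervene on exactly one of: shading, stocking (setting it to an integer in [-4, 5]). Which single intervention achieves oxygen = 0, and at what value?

set stocking = -1

Intervening on shading: oxygen = -shading + 23. Reaching 0 requires shading = 23, outside [-4, 5].
Intervening on stocking: with other inputs at their observed values, oxygen = 4*stocking + 4. Solving for 0 gives stocking = -1, within [-4, 5].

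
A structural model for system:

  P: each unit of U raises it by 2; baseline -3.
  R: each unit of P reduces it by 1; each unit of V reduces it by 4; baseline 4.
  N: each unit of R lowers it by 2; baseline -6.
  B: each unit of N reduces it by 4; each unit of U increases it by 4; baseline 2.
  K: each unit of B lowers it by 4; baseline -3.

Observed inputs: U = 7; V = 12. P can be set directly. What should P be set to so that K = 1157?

Intervening on P fixes its value directly, overriding its dependence on U.
Substituting into the R equation gives R = -P - 44.
N becomes 2*P + 82.
Substituting into the B equation gives B = -8*P - 298.
K becomes 32*P + 1189.
Solve 32*P + 1189 = 1157: P = (1157 - 1189) / 32 = -1.

P = -1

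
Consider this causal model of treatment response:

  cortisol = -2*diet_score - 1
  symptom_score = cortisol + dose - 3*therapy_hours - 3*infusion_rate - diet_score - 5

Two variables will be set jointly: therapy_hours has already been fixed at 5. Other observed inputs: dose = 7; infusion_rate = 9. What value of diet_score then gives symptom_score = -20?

With therapy_hours held at 5:
Substituting into the symptom_score equation gives symptom_score = -3*diet_score - 41.
Solve -3*diet_score - 41 = -20: diet_score = (-20 + 41) / -3 = -7.

diet_score = -7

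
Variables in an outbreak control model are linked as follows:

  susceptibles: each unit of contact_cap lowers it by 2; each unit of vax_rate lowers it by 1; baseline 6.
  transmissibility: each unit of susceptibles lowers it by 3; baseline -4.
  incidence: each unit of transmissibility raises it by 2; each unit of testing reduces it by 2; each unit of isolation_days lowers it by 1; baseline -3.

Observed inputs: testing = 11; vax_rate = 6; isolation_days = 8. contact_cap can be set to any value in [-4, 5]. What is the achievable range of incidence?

Substituting into the susceptibles equation gives susceptibles = -2*contact_cap.
Substituting into the transmissibility equation gives transmissibility = 6*contact_cap - 4.
This gives incidence = 12*contact_cap - 41.
Linear in contact_cap, so extremes are at the endpoints: contact_cap = -4 gives incidence = -89; contact_cap = 5 gives incidence = 19.

-89 to 19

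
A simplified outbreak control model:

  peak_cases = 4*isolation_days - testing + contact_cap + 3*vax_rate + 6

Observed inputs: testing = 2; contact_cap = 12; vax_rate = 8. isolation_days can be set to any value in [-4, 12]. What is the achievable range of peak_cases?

24 to 88

Substituting into the peak_cases equation gives peak_cases = 4*isolation_days + 40.
Linear in isolation_days, so extremes are at the endpoints: isolation_days = -4 gives peak_cases = 24; isolation_days = 12 gives peak_cases = 88.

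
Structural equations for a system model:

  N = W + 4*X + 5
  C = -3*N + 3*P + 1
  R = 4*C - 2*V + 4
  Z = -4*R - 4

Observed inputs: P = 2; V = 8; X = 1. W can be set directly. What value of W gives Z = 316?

Substituting into the N equation gives N = W + 9.
Substituting into the C equation gives C = -3*W - 20.
Substituting into the R equation gives R = -12*W - 92.
This gives Z = 48*W + 364.
Solve 48*W + 364 = 316: W = (316 - 364) / 48 = -1.

W = -1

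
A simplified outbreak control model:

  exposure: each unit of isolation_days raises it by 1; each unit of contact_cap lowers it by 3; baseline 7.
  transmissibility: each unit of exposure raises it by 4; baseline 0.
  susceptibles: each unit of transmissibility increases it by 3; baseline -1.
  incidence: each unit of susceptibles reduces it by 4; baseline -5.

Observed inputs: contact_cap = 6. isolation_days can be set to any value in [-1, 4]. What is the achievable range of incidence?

335 to 575

Substituting into the exposure equation gives exposure = isolation_days - 11.
Substituting into the transmissibility equation gives transmissibility = 4*isolation_days - 44.
susceptibles becomes 12*isolation_days - 133.
Substituting into the incidence equation gives incidence = -48*isolation_days + 527.
Linear in isolation_days, so extremes are at the endpoints: isolation_days = -1 gives incidence = 575; isolation_days = 4 gives incidence = 335.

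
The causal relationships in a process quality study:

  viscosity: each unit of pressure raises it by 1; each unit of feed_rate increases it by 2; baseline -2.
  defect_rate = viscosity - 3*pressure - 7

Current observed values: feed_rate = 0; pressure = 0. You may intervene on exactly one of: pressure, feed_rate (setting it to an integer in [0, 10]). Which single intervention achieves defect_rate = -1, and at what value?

Intervening on pressure: defect_rate = -2*pressure - 9. Reaching -1 requires pressure = -4, outside [0, 10].
Intervening on feed_rate: with other inputs at their observed values, defect_rate = 2*feed_rate - 9. Solving for -1 gives feed_rate = 4, within [0, 10].

set feed_rate = 4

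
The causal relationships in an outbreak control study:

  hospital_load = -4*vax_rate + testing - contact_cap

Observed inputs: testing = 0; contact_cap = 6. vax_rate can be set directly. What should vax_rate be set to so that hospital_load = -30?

Substituting into the hospital_load equation gives hospital_load = -4*vax_rate - 6.
Solve -4*vax_rate - 6 = -30: vax_rate = (-30 + 6) / -4 = 6.

vax_rate = 6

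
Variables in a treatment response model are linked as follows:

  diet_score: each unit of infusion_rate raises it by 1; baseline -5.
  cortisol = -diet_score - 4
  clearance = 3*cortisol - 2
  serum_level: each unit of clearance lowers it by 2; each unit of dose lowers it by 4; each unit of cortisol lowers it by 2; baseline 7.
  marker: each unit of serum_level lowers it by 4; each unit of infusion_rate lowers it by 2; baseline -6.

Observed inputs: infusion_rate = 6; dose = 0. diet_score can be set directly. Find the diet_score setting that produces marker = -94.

Intervening on diet_score fixes its value directly, overriding its dependence on infusion_rate.
Substituting into the clearance equation gives clearance = -3*diet_score - 14.
Substituting into the serum_level equation gives serum_level = 8*diet_score + 43.
Substituting into the marker equation gives marker = -32*diet_score - 190.
Solve -32*diet_score - 190 = -94: diet_score = (-94 + 190) / -32 = -3.

diet_score = -3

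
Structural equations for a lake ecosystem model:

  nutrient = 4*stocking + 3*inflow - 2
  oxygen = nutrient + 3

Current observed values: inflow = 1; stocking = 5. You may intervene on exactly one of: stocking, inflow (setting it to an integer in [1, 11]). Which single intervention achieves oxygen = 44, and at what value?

Intervening on stocking: with other inputs at their observed values, oxygen = 4*stocking + 4. Solving for 44 gives stocking = 10, within [1, 11].
Intervening on inflow: oxygen = 3*inflow + 21. Reaching 44 requires inflow = 23/3, not an integer.

set stocking = 10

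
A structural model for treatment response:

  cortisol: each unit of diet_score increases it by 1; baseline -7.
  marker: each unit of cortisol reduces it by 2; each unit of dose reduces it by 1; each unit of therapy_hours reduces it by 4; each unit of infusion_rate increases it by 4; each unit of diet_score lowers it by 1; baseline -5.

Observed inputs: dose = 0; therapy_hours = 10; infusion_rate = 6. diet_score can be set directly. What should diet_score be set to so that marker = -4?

diet_score = -1

Substituting into the marker equation gives marker = -3*diet_score - 7.
Solve -3*diet_score - 7 = -4: diet_score = (-4 + 7) / -3 = -1.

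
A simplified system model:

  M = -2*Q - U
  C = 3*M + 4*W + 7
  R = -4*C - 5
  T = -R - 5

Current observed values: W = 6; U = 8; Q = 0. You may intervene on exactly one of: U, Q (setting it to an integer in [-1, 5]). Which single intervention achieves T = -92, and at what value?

Intervening on U: T = -12*U + 124. Reaching -92 requires U = 18, outside [-1, 5].
Intervening on Q: with other inputs at their observed values, T = -24*Q + 28. Solving for -92 gives Q = 5, within [-1, 5].

set Q = 5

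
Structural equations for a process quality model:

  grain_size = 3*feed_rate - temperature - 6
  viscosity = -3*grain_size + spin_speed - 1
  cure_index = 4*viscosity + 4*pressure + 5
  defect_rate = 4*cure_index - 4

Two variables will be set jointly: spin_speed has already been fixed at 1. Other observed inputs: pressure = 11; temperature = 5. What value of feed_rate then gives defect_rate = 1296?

feed_rate = -4

With spin_speed held at 1:
Substituting into the grain_size equation gives grain_size = 3*feed_rate - 11.
This gives viscosity = -9*feed_rate + 33.
Substituting into the cure_index equation gives cure_index = -36*feed_rate + 181.
So defect_rate = -144*feed_rate + 720.
Solve -144*feed_rate + 720 = 1296: feed_rate = (1296 - 720) / -144 = -4.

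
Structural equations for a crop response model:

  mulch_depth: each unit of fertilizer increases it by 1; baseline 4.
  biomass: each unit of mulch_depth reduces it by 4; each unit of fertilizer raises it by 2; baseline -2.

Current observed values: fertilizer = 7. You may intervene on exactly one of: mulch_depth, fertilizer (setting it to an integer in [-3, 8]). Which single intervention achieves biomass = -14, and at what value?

Intervening on mulch_depth: biomass = -4*mulch_depth + 12. Reaching -14 requires mulch_depth = 13/2, not an integer.
Intervening on fertilizer: with other inputs at their observed values, biomass = -2*fertilizer - 18. Solving for -14 gives fertilizer = -2, within [-3, 8].

set fertilizer = -2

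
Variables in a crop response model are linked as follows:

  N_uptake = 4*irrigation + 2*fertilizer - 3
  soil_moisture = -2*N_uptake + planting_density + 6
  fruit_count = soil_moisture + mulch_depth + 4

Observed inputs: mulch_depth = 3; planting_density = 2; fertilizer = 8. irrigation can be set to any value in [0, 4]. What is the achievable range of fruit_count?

-43 to -11

Substituting into the N_uptake equation gives N_uptake = 4*irrigation + 13.
Substituting into the soil_moisture equation gives soil_moisture = -8*irrigation - 18.
Substituting into the fruit_count equation gives fruit_count = -8*irrigation - 11.
Linear in irrigation, so extremes are at the endpoints: irrigation = 0 gives fruit_count = -11; irrigation = 4 gives fruit_count = -43.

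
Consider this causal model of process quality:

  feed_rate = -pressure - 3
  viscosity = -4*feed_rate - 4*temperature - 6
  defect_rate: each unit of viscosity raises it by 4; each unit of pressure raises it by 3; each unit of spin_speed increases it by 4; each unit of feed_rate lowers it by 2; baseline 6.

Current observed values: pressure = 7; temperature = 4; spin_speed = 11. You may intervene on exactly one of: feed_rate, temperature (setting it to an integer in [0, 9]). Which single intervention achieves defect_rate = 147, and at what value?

set temperature = 5

Intervening on feed_rate: defect_rate = -18*feed_rate - 17. Reaching 147 requires feed_rate = -82/9, not an integer.
Intervening on temperature: with other inputs at their observed values, defect_rate = -16*temperature + 227. Solving for 147 gives temperature = 5, within [0, 9].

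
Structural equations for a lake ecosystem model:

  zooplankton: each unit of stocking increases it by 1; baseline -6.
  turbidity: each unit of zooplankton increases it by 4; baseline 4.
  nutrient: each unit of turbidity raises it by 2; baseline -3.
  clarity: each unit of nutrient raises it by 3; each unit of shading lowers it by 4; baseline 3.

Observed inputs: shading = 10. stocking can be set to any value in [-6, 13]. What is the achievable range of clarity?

Substituting into the turbidity equation gives turbidity = 4*stocking - 20.
So nutrient = 8*stocking - 43.
So clarity = 24*stocking - 166.
Linear in stocking, so extremes are at the endpoints: stocking = -6 gives clarity = -310; stocking = 13 gives clarity = 146.

-310 to 146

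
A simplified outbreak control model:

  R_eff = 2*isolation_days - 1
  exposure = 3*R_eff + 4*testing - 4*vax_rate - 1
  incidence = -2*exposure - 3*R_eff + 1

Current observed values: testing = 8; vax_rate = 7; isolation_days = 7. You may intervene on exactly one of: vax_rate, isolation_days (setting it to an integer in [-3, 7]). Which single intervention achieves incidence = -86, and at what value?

Intervening on vax_rate: incidence = 8*vax_rate - 178. Reaching -86 requires vax_rate = 23/2, not an integer.
Intervening on isolation_days: with other inputs at their observed values, incidence = -18*isolation_days + 4. Solving for -86 gives isolation_days = 5, within [-3, 7].

set isolation_days = 5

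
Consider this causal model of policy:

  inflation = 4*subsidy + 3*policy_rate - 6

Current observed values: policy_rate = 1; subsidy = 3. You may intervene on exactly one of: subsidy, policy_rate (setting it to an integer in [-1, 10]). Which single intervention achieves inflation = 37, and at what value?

set subsidy = 10

Intervening on subsidy: with other inputs at their observed values, inflation = 4*subsidy - 3. Solving for 37 gives subsidy = 10, within [-1, 10].
Intervening on policy_rate: inflation = 3*policy_rate + 6. Reaching 37 requires policy_rate = 31/3, not an integer.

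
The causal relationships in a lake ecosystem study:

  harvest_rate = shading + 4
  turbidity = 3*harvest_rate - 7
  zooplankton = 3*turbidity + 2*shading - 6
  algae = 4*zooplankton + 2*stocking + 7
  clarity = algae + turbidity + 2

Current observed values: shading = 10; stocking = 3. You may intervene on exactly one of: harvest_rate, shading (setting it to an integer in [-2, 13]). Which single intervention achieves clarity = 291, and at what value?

Intervening on harvest_rate: clarity = 39*harvest_rate - 20. Reaching 291 requires harvest_rate = 311/39, not an integer.
Intervening on shading: with other inputs at their observed values, clarity = 47*shading + 56. Solving for 291 gives shading = 5, within [-2, 13].

set shading = 5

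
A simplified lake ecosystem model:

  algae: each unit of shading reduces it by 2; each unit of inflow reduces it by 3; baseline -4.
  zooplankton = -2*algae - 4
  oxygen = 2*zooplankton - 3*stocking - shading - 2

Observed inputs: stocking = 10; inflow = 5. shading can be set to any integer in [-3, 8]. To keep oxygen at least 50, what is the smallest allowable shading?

Substituting into the algae equation gives algae = -2*shading - 19.
So zooplankton = 4*shading + 34.
Substituting into the oxygen equation gives oxygen = 7*shading + 36.
Require 7*shading + 36 ≥ 50, so shading ≥ 2.
The smallest integer in [-3, 8] satisfying this is 2.

shading = 2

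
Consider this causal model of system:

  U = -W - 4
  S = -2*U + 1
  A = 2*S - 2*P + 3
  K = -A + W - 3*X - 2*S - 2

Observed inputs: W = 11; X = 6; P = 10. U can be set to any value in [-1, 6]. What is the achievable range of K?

Intervening on U fixes its value directly, overriding its dependence on W.
Substituting into the A equation gives A = -4*U - 15.
K becomes 8*U + 4.
Linear in U, so extremes are at the endpoints: U = -1 gives K = -4; U = 6 gives K = 52.

-4 to 52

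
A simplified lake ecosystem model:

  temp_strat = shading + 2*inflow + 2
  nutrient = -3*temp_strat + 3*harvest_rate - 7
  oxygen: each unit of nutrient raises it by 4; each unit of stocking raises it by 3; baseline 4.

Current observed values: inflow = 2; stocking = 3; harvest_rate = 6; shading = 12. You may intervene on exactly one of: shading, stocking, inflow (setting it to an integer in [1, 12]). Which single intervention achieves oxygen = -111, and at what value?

set shading = 8

Intervening on shading: with other inputs at their observed values, oxygen = -12*shading - 15. Solving for -111 gives shading = 8, within [1, 12].
Intervening on stocking: oxygen = 3*stocking - 168. Reaching -111 requires stocking = 19, outside [1, 12].
Intervening on inflow: oxygen = -24*inflow - 111. Reaching -111 requires inflow = 0, outside [1, 12].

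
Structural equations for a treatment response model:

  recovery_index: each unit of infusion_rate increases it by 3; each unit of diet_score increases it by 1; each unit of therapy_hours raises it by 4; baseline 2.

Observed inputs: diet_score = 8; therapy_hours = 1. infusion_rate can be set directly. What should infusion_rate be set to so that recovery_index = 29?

Substituting into the recovery_index equation gives recovery_index = 3*infusion_rate + 14.
Solve 3*infusion_rate + 14 = 29: infusion_rate = (29 - 14) / 3 = 5.

infusion_rate = 5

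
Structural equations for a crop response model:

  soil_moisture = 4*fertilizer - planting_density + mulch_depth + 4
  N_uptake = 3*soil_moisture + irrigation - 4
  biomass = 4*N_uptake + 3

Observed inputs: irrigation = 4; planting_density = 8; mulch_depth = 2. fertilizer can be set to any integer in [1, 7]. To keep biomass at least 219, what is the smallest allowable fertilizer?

fertilizer = 5

Substituting into the soil_moisture equation gives soil_moisture = 4*fertilizer - 2.
This gives N_uptake = 12*fertilizer - 6.
biomass becomes 48*fertilizer - 21.
Require 48*fertilizer - 21 ≥ 219, so fertilizer ≥ 5.
The smallest integer in [1, 7] satisfying this is 5.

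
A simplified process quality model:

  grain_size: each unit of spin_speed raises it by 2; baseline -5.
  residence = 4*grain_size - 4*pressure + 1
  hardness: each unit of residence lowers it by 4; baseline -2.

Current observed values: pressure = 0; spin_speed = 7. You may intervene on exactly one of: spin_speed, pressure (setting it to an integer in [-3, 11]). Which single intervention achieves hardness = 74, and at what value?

set spin_speed = 0

Intervening on spin_speed: with other inputs at their observed values, hardness = -32*spin_speed + 74. Solving for 74 gives spin_speed = 0, within [-3, 11].
Intervening on pressure: hardness = 16*pressure - 150. Reaching 74 requires pressure = 14, outside [-3, 11].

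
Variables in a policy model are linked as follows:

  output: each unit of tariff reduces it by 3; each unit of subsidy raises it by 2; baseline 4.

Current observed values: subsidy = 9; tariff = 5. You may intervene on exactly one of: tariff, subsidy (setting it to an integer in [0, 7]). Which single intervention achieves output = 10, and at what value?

Intervening on tariff: with other inputs at their observed values, output = -3*tariff + 22. Solving for 10 gives tariff = 4, within [0, 7].
Intervening on subsidy: output = 2*subsidy - 11. Reaching 10 requires subsidy = 21/2, not an integer.

set tariff = 4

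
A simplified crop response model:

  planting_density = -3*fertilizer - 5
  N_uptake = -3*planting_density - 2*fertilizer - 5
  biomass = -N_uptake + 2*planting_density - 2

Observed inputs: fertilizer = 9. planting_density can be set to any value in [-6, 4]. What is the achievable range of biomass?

-9 to 41

Intervening on planting_density fixes its value directly, overriding its dependence on fertilizer.
Substituting into the N_uptake equation gives N_uptake = -3*planting_density - 23.
So biomass = 5*planting_density + 21.
Linear in planting_density, so extremes are at the endpoints: planting_density = -6 gives biomass = -9; planting_density = 4 gives biomass = 41.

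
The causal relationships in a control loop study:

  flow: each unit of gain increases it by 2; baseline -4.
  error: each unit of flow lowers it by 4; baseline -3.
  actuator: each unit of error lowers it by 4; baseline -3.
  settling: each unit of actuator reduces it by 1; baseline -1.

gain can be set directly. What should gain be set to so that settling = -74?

Substituting into the error equation gives error = -8*gain + 13.
This gives actuator = 32*gain - 55.
Substituting into the settling equation gives settling = -32*gain + 54.
Solve -32*gain + 54 = -74: gain = (-74 - 54) / -32 = 4.

gain = 4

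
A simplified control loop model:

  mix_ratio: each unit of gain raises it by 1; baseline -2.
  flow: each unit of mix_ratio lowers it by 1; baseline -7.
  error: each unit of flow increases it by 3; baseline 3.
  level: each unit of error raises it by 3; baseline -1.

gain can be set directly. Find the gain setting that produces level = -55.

gain = 2

Substituting into the flow equation gives flow = -gain - 5.
error becomes -3*gain - 12.
Substituting into the level equation gives level = -9*gain - 37.
Solve -9*gain - 37 = -55: gain = (-55 + 37) / -9 = 2.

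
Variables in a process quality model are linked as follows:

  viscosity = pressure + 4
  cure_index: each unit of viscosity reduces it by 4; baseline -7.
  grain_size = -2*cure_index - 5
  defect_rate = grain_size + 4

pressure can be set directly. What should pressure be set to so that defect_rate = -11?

Substituting into the cure_index equation gives cure_index = -4*pressure - 23.
Substituting into the grain_size equation gives grain_size = 8*pressure + 41.
defect_rate becomes 8*pressure + 45.
Solve 8*pressure + 45 = -11: pressure = (-11 - 45) / 8 = -7.

pressure = -7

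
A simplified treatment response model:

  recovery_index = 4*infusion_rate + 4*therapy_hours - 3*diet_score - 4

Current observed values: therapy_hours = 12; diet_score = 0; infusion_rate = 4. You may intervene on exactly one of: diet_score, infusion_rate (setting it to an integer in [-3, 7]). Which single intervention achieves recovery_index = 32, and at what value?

Intervening on diet_score: recovery_index = -3*diet_score + 60. Reaching 32 requires diet_score = 28/3, not an integer.
Intervening on infusion_rate: with other inputs at their observed values, recovery_index = 4*infusion_rate + 44. Solving for 32 gives infusion_rate = -3, within [-3, 7].

set infusion_rate = -3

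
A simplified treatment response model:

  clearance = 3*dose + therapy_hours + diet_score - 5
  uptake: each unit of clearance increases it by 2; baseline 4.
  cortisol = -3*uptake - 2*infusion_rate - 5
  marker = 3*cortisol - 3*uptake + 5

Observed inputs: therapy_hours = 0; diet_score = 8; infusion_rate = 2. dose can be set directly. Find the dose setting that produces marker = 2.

dose = -2

Substituting into the clearance equation gives clearance = 3*dose + 3.
So uptake = 6*dose + 10.
Substituting into the cortisol equation gives cortisol = -18*dose - 39.
marker becomes -72*dose - 142.
Solve -72*dose - 142 = 2: dose = (2 + 142) / -72 = -2.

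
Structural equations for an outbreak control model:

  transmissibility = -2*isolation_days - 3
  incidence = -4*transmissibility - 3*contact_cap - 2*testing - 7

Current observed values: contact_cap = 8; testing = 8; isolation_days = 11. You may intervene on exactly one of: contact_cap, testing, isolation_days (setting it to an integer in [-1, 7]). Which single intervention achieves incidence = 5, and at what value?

Intervening on contact_cap: incidence = -3*contact_cap + 77. Reaching 5 requires contact_cap = 24, outside [-1, 7].
Intervening on testing: incidence = -2*testing + 69. Reaching 5 requires testing = 32, outside [-1, 7].
Intervening on isolation_days: with other inputs at their observed values, incidence = 8*isolation_days - 35. Solving for 5 gives isolation_days = 5, within [-1, 7].

set isolation_days = 5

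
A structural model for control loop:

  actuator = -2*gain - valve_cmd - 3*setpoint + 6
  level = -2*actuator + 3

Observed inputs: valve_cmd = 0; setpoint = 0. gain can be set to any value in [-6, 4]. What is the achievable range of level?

-33 to 7

Substituting into the actuator equation gives actuator = -2*gain + 6.
This gives level = 4*gain - 9.
Linear in gain, so extremes are at the endpoints: gain = -6 gives level = -33; gain = 4 gives level = 7.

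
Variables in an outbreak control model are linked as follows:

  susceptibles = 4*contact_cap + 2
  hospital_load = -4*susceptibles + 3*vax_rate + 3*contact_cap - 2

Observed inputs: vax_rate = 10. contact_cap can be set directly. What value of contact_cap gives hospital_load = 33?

Substituting into the hospital_load equation gives hospital_load = -13*contact_cap + 20.
Solve -13*contact_cap + 20 = 33: contact_cap = (33 - 20) / -13 = -1.

contact_cap = -1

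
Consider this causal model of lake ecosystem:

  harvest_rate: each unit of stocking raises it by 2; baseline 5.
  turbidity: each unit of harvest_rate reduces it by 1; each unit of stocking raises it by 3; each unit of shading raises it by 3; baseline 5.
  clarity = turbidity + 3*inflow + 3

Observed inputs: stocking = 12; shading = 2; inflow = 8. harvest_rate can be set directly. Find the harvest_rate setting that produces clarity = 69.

Intervening on harvest_rate fixes its value directly, overriding its dependence on stocking.
Substituting into the turbidity equation gives turbidity = -harvest_rate + 47.
So clarity = -harvest_rate + 74.
Solve -harvest_rate + 74 = 69: harvest_rate = (69 - 74) / -1 = 5.

harvest_rate = 5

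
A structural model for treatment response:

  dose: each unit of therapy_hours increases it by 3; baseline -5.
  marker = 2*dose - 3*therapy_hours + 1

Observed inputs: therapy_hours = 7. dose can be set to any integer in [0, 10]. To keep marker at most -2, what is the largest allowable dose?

dose = 9

Intervening on dose fixes its value directly, overriding its dependence on therapy_hours.
Substituting into the marker equation gives marker = 2*dose - 20.
Require 2*dose - 20 ≤ -2, so dose ≤ 9.
The largest integer in [0, 10] satisfying this is 9.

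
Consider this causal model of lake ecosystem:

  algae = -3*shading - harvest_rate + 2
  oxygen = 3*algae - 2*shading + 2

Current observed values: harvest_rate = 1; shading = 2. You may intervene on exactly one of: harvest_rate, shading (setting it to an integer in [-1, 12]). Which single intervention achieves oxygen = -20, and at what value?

set harvest_rate = 2

Intervening on harvest_rate: with other inputs at their observed values, oxygen = -3*harvest_rate - 14. Solving for -20 gives harvest_rate = 2, within [-1, 12].
Intervening on shading: oxygen = -11*shading + 5. Reaching -20 requires shading = 25/11, not an integer.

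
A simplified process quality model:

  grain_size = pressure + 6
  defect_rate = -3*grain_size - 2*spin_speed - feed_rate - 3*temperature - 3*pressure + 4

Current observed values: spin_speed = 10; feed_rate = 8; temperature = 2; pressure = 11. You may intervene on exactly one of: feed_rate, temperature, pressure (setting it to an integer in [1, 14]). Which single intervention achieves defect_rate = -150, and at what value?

Intervening on feed_rate: defect_rate = -feed_rate - 106. Reaching -150 requires feed_rate = 44, outside [1, 14].
Intervening on temperature: with other inputs at their observed values, defect_rate = -3*temperature - 108. Solving for -150 gives temperature = 14, within [1, 14].
Intervening on pressure: defect_rate = -6*pressure - 48. Reaching -150 requires pressure = 17, outside [1, 14].

set temperature = 14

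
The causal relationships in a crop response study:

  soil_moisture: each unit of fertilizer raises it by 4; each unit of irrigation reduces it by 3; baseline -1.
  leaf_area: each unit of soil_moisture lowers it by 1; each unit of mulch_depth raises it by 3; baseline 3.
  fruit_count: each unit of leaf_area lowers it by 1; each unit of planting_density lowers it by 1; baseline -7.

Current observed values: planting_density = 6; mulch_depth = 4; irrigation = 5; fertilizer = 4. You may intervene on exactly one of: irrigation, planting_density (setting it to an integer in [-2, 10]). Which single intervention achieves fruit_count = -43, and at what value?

set irrigation = 10

Intervening on irrigation: with other inputs at their observed values, fruit_count = -3*irrigation - 13. Solving for -43 gives irrigation = 10, within [-2, 10].
Intervening on planting_density: fruit_count = -planting_density - 22. Reaching -43 requires planting_density = 21, outside [-2, 10].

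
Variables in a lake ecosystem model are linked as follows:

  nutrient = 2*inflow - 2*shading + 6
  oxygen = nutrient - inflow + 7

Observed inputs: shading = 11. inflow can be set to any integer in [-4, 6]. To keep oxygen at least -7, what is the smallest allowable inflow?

Substituting into the nutrient equation gives nutrient = 2*inflow - 16.
So oxygen = inflow - 9.
Require inflow - 9 ≥ -7, so inflow ≥ 2.
The smallest integer in [-4, 6] satisfying this is 2.

inflow = 2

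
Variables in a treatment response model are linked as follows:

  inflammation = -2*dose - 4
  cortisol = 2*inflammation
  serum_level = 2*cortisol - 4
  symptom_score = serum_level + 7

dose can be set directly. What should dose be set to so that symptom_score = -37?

Substituting into the cortisol equation gives cortisol = -4*dose - 8.
serum_level becomes -8*dose - 20.
Substituting into the symptom_score equation gives symptom_score = -8*dose - 13.
Solve -8*dose - 13 = -37: dose = (-37 + 13) / -8 = 3.

dose = 3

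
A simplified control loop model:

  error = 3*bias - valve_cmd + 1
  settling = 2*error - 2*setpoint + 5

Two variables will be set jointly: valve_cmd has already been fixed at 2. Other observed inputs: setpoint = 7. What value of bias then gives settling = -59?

With valve_cmd held at 2:
Substituting into the error equation gives error = 3*bias - 1.
Substituting into the settling equation gives settling = 6*bias - 11.
Solve 6*bias - 11 = -59: bias = (-59 + 11) / 6 = -8.

bias = -8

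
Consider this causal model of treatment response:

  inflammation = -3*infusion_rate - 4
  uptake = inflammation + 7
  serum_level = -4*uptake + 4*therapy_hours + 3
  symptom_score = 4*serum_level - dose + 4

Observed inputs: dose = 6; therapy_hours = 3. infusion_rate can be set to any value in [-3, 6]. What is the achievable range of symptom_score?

-134 to 298

Substituting into the uptake equation gives uptake = -3*infusion_rate + 3.
serum_level becomes 12*infusion_rate + 3.
This gives symptom_score = 48*infusion_rate + 10.
Linear in infusion_rate, so extremes are at the endpoints: infusion_rate = -3 gives symptom_score = -134; infusion_rate = 6 gives symptom_score = 298.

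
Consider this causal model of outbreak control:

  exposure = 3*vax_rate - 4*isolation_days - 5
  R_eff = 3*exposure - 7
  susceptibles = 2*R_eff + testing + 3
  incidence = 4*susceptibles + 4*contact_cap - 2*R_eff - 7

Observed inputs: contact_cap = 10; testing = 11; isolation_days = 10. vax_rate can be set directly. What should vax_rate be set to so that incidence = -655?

vax_rate = 2

Substituting into the exposure equation gives exposure = 3*vax_rate - 45.
R_eff becomes 9*vax_rate - 142.
Substituting into the susceptibles equation gives susceptibles = 18*vax_rate - 270.
Substituting into the incidence equation gives incidence = 54*vax_rate - 763.
Solve 54*vax_rate - 763 = -655: vax_rate = (-655 + 763) / 54 = 2.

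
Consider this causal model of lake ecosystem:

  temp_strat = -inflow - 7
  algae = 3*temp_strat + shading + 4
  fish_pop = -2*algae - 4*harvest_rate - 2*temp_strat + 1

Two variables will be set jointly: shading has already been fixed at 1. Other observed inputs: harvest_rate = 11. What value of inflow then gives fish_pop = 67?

inflow = 8

With shading held at 1:
Substituting into the algae equation gives algae = -3*inflow - 16.
Substituting into the fish_pop equation gives fish_pop = 8*inflow + 3.
Solve 8*inflow + 3 = 67: inflow = (67 - 3) / 8 = 8.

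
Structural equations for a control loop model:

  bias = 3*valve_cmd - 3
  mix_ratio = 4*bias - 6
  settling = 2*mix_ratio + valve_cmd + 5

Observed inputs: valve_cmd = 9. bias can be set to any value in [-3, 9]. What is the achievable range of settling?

-22 to 74

Intervening on bias fixes its value directly, overriding its dependence on valve_cmd.
Substituting into the settling equation gives settling = 8*bias + 2.
Linear in bias, so extremes are at the endpoints: bias = -3 gives settling = -22; bias = 9 gives settling = 74.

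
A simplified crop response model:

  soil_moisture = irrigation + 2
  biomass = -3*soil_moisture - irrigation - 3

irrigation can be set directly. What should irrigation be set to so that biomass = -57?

Substituting into the biomass equation gives biomass = -4*irrigation - 9.
Solve -4*irrigation - 9 = -57: irrigation = (-57 + 9) / -4 = 12.

irrigation = 12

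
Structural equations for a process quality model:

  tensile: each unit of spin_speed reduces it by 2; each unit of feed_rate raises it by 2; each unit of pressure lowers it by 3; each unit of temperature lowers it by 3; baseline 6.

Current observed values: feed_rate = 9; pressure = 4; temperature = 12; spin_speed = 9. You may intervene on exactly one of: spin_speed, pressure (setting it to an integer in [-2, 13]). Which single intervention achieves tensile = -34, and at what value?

Intervening on spin_speed: with other inputs at their observed values, tensile = -2*spin_speed - 24. Solving for -34 gives spin_speed = 5, within [-2, 13].
Intervening on pressure: tensile = -3*pressure - 30. Reaching -34 requires pressure = 4/3, not an integer.

set spin_speed = 5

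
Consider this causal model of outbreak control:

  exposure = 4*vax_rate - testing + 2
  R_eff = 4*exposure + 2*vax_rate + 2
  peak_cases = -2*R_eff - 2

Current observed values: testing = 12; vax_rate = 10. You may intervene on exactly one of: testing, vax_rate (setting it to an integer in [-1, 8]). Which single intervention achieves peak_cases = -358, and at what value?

Intervening on testing: with other inputs at their observed values, peak_cases = 8*testing - 382. Solving for -358 gives testing = 3, within [-1, 8].
Intervening on vax_rate: peak_cases = -36*vax_rate + 74. Reaching -358 requires vax_rate = 12, outside [-1, 8].

set testing = 3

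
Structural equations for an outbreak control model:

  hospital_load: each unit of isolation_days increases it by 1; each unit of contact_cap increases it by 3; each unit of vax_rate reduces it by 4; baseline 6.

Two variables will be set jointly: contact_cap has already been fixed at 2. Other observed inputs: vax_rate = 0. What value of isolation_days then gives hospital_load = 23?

With contact_cap held at 2:
Substituting into the hospital_load equation gives hospital_load = isolation_days + 12.
Solve isolation_days + 12 = 23: isolation_days = (23 - 12) / 1 = 11.

isolation_days = 11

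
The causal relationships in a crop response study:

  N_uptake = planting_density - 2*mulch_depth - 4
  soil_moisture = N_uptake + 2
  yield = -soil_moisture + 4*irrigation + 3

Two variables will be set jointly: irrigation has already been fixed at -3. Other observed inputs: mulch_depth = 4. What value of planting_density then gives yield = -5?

planting_density = 6

With irrigation held at -3:
Substituting into the N_uptake equation gives N_uptake = planting_density - 12.
Substituting into the soil_moisture equation gives soil_moisture = planting_density - 10.
This gives yield = -planting_density + 1.
Solve -planting_density + 1 = -5: planting_density = (-5 - 1) / -1 = 6.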